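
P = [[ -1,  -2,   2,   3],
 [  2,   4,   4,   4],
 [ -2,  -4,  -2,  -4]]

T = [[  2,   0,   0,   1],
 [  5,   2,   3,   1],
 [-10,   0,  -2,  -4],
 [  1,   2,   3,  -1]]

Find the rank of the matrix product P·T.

First compute PT:
[[-29,   2,  -1, -14],
 [-12,  16,  16, -14],
 [ -8, -16, -20,   6]]
Now row reduce the product.
R2 ← R2 − (12/29)·R1: [0, 440/29, 476/29, -238/29]
R3 ← R3 − (8/29)·R1: [0, -480/29, -572/29, 286/29]
R3 ← R3 + (12/11)·R2: [0, 0, -20/11, 10/11]
3 nonzero rows, so rank(PT) = 3.

3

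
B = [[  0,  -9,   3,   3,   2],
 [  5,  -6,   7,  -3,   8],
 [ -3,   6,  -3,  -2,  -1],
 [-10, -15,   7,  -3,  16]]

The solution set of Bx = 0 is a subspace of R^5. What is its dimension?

Row reduce to echelon form.
Swap R1 ↔ R2
R3 ← R3 + (3/5)·R1: [0, 12/5, 6/5, -19/5, 19/5]
R4 ← R4 + (2)·R1: [0, -27, 21, -9, 32]
R3 ← R3 + (4/15)·R2: [0, 0, 2, -3, 13/3]
R4 ← R4 − (3)·R2: [0, 0, 12, -18, 26]
R4 ← R4 − (6)·R3: [0, 0, 0, 0, 0]
3 nonzero rows, so rank(B) = 3.
B has 5 columns; by rank–nullity, nullity = 5 − 3 = 2.

2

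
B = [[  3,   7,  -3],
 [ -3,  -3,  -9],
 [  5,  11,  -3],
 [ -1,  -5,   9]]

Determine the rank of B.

2

Row reduce to echelon form.
R2 ← R2 + R1: [0, 4, -12]
R3 ← R3 − (5/3)·R1: [0, -2/3, 2]
R4 ← R4 + (1/3)·R1: [0, -8/3, 8]
R3 ← R3 + (1/6)·R2: [0, 0, 0]
R4 ← R4 + (2/3)·R2: [0, 0, 0]
Echelon form has 2 nonzero rows, so rank(B) = 2.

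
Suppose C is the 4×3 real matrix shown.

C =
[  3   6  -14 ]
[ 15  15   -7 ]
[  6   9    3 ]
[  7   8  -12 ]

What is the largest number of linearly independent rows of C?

Row reduce to echelon form.
R2 ← R2 − (5)·R1: [0, -15, 63]
R3 ← R3 − (2)·R1: [0, -3, 31]
R4 ← R4 − (7/3)·R1: [0, -6, 62/3]
R3 ← R3 − (1/5)·R2: [0, 0, 92/5]
R4 ← R4 − (2/5)·R2: [0, 0, -68/15]
R4 ← R4 + (17/69)·R3: [0, 0, 0]
Echelon form has 3 nonzero rows, so rank(C) = 3.
The rank gives the maximum number of linearly independent rows: 3.

3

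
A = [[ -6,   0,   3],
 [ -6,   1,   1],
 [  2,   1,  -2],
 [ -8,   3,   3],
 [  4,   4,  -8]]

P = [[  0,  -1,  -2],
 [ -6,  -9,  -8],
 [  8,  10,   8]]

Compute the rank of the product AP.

3

First compute AP:
[[ 24,  36,  36],
 [  2,   7,  12],
 [-22, -31, -28],
 [  6,  11,  16],
 [-88, -120, -104]]
Now row reduce the product.
R2 ← R2 − (1/12)·R1: [0, 4, 9]
R3 ← R3 + (11/12)·R1: [0, 2, 5]
R4 ← R4 − (1/4)·R1: [0, 2, 7]
R5 ← R5 + (11/3)·R1: [0, 12, 28]
R3 ← R3 − (1/2)·R2: [0, 0, 1/2]
R4 ← R4 − (1/2)·R2: [0, 0, 5/2]
R5 ← R5 − (3)·R2: [0, 0, 1]
R4 ← R4 − (5)·R3: [0, 0, 0]
R5 ← R5 − (2)·R3: [0, 0, 0]
3 nonzero rows, so rank(AP) = 3.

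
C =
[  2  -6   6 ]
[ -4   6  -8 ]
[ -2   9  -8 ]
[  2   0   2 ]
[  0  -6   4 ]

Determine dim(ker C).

Row reduce to echelon form.
R2 ← R2 + (2)·R1: [0, -6, 4]
R3 ← R3 + R1: [0, 3, -2]
R4 ← R4 − R1: [0, 6, -4]
R3 ← R3 + (1/2)·R2: [0, 0, 0]
R4 ← R4 + R2: [0, 0, 0]
R5 ← R5 − R2: [0, 0, 0]
2 nonzero rows, so rank(C) = 2.
C has 3 columns; by rank–nullity, nullity = 3 − 2 = 1.

1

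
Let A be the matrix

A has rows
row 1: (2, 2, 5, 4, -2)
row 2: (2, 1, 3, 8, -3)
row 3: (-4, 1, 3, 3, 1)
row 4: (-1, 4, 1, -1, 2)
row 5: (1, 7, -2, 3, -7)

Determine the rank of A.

5

Row reduce to echelon form.
R2 ← R2 − R1: [0, -1, -2, 4, -1]
R3 ← R3 + (2)·R1: [0, 5, 13, 11, -3]
R4 ← R4 + (1/2)·R1: [0, 5, 7/2, 1, 1]
R5 ← R5 − (1/2)·R1: [0, 6, -9/2, 1, -6]
R3 ← R3 + (5)·R2: [0, 0, 3, 31, -8]
R4 ← R4 + (5)·R2: [0, 0, -13/2, 21, -4]
R5 ← R5 + (6)·R2: [0, 0, -33/2, 25, -12]
R4 ← R4 + (13/6)·R3: [0, 0, 0, 529/6, -64/3]
R5 ← R5 + (11/2)·R3: [0, 0, 0, 391/2, -56]
R5 ← R5 − (51/23)·R4: [0, 0, 0, 0, -200/23]
Echelon form has 5 nonzero rows, so rank(A) = 5.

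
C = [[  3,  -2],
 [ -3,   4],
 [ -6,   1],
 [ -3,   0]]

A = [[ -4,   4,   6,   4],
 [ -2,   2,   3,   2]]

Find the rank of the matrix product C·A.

First compute CA:
[[ -8,   8,  12,   8],
 [  4,  -4,  -6,  -4],
 [ 22, -22, -33, -22],
 [ 12, -12, -18, -12]]
Now row reduce the product.
R2 ← R2 + (1/2)·R1: [0, 0, 0, 0]
R3 ← R3 + (11/4)·R1: [0, 0, 0, 0]
R4 ← R4 + (3/2)·R1: [0, 0, 0, 0]
1 nonzero row, so rank(CA) = 1.

1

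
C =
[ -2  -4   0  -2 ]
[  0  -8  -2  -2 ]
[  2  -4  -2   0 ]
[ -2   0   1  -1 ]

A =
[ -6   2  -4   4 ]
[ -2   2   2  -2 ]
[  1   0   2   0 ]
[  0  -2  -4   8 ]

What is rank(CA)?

2

First compute CA:
[[ 20,  -8,   8, -16],
 [ 14, -12, -12,   0],
 [ -6,  -4, -20,  16],
 [ 13,  -2,  14, -16]]
Now row reduce the product.
R2 ← R2 − (7/10)·R1: [0, -32/5, -88/5, 56/5]
R3 ← R3 + (3/10)·R1: [0, -32/5, -88/5, 56/5]
R4 ← R4 − (13/20)·R1: [0, 16/5, 44/5, -28/5]
R3 ← R3 − R2: [0, 0, 0, 0]
R4 ← R4 + (1/2)·R2: [0, 0, 0, 0]
2 nonzero rows, so rank(CA) = 2.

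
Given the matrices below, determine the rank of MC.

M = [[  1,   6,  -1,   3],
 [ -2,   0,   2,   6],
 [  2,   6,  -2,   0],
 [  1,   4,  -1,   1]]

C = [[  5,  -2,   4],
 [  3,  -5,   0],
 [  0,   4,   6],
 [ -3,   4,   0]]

2

First compute MC:
[[ 14, -24,  -2],
 [-28,  36,   4],
 [ 28, -42,  -4],
 [ 14, -22,  -2]]
Now row reduce the product.
R2 ← R2 + (2)·R1: [0, -12, 0]
R3 ← R3 − (2)·R1: [0, 6, 0]
R4 ← R4 − R1: [0, 2, 0]
R3 ← R3 + (1/2)·R2: [0, 0, 0]
R4 ← R4 + (1/6)·R2: [0, 0, 0]
2 nonzero rows, so rank(MC) = 2.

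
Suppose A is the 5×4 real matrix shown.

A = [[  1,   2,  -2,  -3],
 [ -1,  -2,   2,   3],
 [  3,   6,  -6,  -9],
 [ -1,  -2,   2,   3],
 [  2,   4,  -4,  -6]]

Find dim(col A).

1

Row reduce to echelon form.
R2 ← R2 + R1: [0, 0, 0, 0]
R3 ← R3 − (3)·R1: [0, 0, 0, 0]
R4 ← R4 + R1: [0, 0, 0, 0]
R5 ← R5 − (2)·R1: [0, 0, 0, 0]
Echelon form has 1 nonzero row, so rank(A) = 1.
The column space has dimension equal to the rank: 1.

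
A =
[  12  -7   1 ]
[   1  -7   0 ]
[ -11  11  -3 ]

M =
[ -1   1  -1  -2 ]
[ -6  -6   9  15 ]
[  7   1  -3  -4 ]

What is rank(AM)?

First compute AM:
[[ 37,  55, -78, -133],
 [ 41,  43, -64, -107],
 [-76, -80, 119, 199]]
Now row reduce the product.
R2 ← R2 − (41/37)·R1: [0, -664/37, 830/37, 1494/37]
R3 ← R3 + (76/37)·R1: [0, 1220/37, -1525/37, -2745/37]
R3 ← R3 + (305/166)·R2: [0, 0, 0, 0]
2 nonzero rows, so rank(AM) = 2.

2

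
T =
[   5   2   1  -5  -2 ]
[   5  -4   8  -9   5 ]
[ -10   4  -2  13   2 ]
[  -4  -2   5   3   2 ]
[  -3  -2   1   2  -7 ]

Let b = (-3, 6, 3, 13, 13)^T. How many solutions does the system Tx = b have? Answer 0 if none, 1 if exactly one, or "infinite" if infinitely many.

1

Row reduce the augmented matrix [T | b].
R2 ← R2 − R1: [0, -6, 7, -4, 7, 9]
R3 ← R3 + (2)·R1: [0, 8, 0, 3, -2, -3]
R4 ← R4 + (4/5)·R1: [0, -2/5, 29/5, -1, 2/5, 53/5]
R5 ← R5 + (3/5)·R1: [0, -4/5, 8/5, -1, -41/5, 56/5]
R3 ← R3 + (4/3)·R2: [0, 0, 28/3, -7/3, 22/3, 9]
R4 ← R4 − (1/15)·R2: [0, 0, 16/3, -11/15, -1/15, 10]
R5 ← R5 − (2/15)·R2: [0, 0, 2/3, -7/15, -137/15, 10]
R4 ← R4 − (4/7)·R3: [0, 0, 0, 3/5, -149/35, 34/7]
R5 ← R5 − (1/14)·R3: [0, 0, 0, -3/10, -338/35, 131/14]
R5 ← R5 + (1/2)·R4: [0, 0, 0, 0, -165/14, 165/14]
The echelon form has 5 nonzero rows, and every pivot lies in the first 5 columns, so rank(T) = rank([T|b]) = 5.
The system is consistent.
rank = 5 = number of unknowns, so the solution is unique.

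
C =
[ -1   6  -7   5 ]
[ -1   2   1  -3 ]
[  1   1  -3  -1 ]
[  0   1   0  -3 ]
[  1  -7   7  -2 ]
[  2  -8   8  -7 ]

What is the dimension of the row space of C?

3

Row reduce to echelon form.
R2 ← R2 − R1: [0, -4, 8, -8]
R3 ← R3 + R1: [0, 7, -10, 4]
R5 ← R5 + R1: [0, -1, 0, 3]
R6 ← R6 + (2)·R1: [0, 4, -6, 3]
R3 ← R3 + (7/4)·R2: [0, 0, 4, -10]
R4 ← R4 + (1/4)·R2: [0, 0, 2, -5]
R5 ← R5 − (1/4)·R2: [0, 0, -2, 5]
R6 ← R6 + R2: [0, 0, 2, -5]
R4 ← R4 − (1/2)·R3: [0, 0, 0, 0]
R5 ← R5 + (1/2)·R3: [0, 0, 0, 0]
R6 ← R6 − (1/2)·R3: [0, 0, 0, 0]
Echelon form has 3 nonzero rows, so rank(C) = 3.
The row space has dimension equal to the rank: 3.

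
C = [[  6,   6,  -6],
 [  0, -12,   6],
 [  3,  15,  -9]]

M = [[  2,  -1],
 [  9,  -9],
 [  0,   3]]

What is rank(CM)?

First compute CM:
[[ 66, -78],
 [-108, 126],
 [141, -165]]
Now row reduce the product.
R2 ← R2 + (18/11)·R1: [0, -18/11]
R3 ← R3 − (47/22)·R1: [0, 18/11]
R3 ← R3 + R2: [0, 0]
2 nonzero rows, so rank(CM) = 2.

2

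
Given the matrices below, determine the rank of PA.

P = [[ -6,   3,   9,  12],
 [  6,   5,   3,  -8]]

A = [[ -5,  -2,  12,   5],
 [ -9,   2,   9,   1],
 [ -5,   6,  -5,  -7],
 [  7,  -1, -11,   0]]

First compute PA:
[[ 42,  60, -222, -90],
 [-146,  24, 190,  14]]
Now row reduce the product.
R2 ← R2 + (73/21)·R1: [0, 1628/7, -4072/7, -2092/7]
2 nonzero rows, so rank(PA) = 2.

2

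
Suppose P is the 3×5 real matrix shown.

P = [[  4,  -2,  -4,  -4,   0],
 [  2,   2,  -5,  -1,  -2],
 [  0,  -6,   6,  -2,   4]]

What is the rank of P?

Row reduce to echelon form.
R2 ← R2 − (1/2)·R1: [0, 3, -3, 1, -2]
R3 ← R3 + (2)·R2: [0, 0, 0, 0, 0]
Echelon form has 2 nonzero rows, so rank(P) = 2.

2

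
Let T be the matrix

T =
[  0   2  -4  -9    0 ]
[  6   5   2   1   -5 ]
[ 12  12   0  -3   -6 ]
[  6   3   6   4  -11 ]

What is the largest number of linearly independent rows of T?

3

Row reduce to echelon form.
Swap R1 ↔ R2
R3 ← R3 − (2)·R1: [0, 2, -4, -5, 4]
R4 ← R4 − R1: [0, -2, 4, 3, -6]
R3 ← R3 − R2: [0, 0, 0, 4, 4]
R4 ← R4 + R2: [0, 0, 0, -6, -6]
R4 ← R4 + (3/2)·R3: [0, 0, 0, 0, 0]
Echelon form has 3 nonzero rows, so rank(T) = 3.
The rank gives the maximum number of linearly independent rows: 3.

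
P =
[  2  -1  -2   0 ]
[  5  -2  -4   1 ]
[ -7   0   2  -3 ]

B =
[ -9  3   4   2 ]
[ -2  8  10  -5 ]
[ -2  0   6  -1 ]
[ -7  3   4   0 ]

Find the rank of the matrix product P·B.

3

First compute PB:
[[-12,  -2, -14,  11],
 [-40,   2, -20,  24],
 [ 80, -30, -28, -16]]
Now row reduce the product.
R2 ← R2 − (10/3)·R1: [0, 26/3, 80/3, -38/3]
R3 ← R3 + (20/3)·R1: [0, -130/3, -364/3, 172/3]
R3 ← R3 + (5)·R2: [0, 0, 12, -6]
3 nonzero rows, so rank(PB) = 3.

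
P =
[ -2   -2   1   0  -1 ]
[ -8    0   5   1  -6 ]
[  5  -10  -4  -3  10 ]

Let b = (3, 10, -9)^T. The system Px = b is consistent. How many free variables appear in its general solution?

Row reduce the augmented matrix [P | b].
R2 ← R2 − (4)·R1: [0, 8, 1, 1, -2, -2]
R3 ← R3 + (5/2)·R1: [0, -15, -3/2, -3, 15/2, -3/2]
R3 ← R3 + (15/8)·R2: [0, 0, 3/8, -9/8, 15/4, -21/4]
The echelon form has 3 nonzero rows, and every pivot lies in the first 5 columns, so rank(P) = rank([P|b]) = 3.
The system is consistent.
Free variables = (unknowns) − (rank) = 5 − 3 = 2.

2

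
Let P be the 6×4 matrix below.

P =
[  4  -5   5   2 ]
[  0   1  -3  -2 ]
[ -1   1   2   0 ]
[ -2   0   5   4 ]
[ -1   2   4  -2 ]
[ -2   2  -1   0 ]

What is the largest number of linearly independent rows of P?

Row reduce to echelon form.
R3 ← R3 + (1/4)·R1: [0, -1/4, 13/4, 1/2]
R4 ← R4 + (1/2)·R1: [0, -5/2, 15/2, 5]
R5 ← R5 + (1/4)·R1: [0, 3/4, 21/4, -3/2]
R6 ← R6 + (1/2)·R1: [0, -1/2, 3/2, 1]
R3 ← R3 + (1/4)·R2: [0, 0, 5/2, 0]
R4 ← R4 + (5/2)·R2: [0, 0, 0, 0]
R5 ← R5 − (3/4)·R2: [0, 0, 15/2, 0]
R6 ← R6 + (1/2)·R2: [0, 0, 0, 0]
R5 ← R5 − (3)·R3: [0, 0, 0, 0]
Echelon form has 3 nonzero rows, so rank(P) = 3.
The rank gives the maximum number of linearly independent rows: 3.

3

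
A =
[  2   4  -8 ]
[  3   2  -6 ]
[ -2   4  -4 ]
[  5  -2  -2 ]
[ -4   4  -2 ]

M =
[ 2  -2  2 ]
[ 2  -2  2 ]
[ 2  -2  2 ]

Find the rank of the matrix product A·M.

First compute AM:
[[ -4,   4,  -4],
 [ -2,   2,  -2],
 [ -4,   4,  -4],
 [  2,  -2,   2],
 [ -4,   4,  -4]]
Now row reduce the product.
R2 ← R2 − (1/2)·R1: [0, 0, 0]
R3 ← R3 − R1: [0, 0, 0]
R4 ← R4 + (1/2)·R1: [0, 0, 0]
R5 ← R5 − R1: [0, 0, 0]
1 nonzero row, so rank(AM) = 1.

1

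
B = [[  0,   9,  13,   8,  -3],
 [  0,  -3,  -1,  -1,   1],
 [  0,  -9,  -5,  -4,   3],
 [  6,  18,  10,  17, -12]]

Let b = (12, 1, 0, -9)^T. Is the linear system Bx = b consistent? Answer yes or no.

Row reduce the augmented matrix [B | b].
Swap R1 ↔ R4
R3 ← R3 − (3)·R2: [0, 0, -2, -1, 0, -3]
R4 ← R4 + (3)·R2: [0, 0, 10, 5, 0, 15]
R4 ← R4 + (5)·R3: [0, 0, 0, 0, 0, 0]
The echelon form has 3 nonzero rows, and every pivot lies in the first 5 columns, so rank(B) = rank([B|b]) = 3.
The system is consistent.

yes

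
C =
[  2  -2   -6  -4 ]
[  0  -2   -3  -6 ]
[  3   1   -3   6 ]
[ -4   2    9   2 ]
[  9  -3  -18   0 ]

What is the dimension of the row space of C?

2

Row reduce to echelon form.
R3 ← R3 − (3/2)·R1: [0, 4, 6, 12]
R4 ← R4 + (2)·R1: [0, -2, -3, -6]
R5 ← R5 − (9/2)·R1: [0, 6, 9, 18]
R3 ← R3 + (2)·R2: [0, 0, 0, 0]
R4 ← R4 − R2: [0, 0, 0, 0]
R5 ← R5 + (3)·R2: [0, 0, 0, 0]
Echelon form has 2 nonzero rows, so rank(C) = 2.
The row space has dimension equal to the rank: 2.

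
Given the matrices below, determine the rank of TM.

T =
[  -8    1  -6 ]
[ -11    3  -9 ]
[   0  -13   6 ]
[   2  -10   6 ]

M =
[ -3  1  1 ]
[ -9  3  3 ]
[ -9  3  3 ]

1

First compute TM:
[[ 69, -23, -23],
 [ 87, -29, -29],
 [ 63, -21, -21],
 [ 30, -10, -10]]
Now row reduce the product.
R2 ← R2 − (29/23)·R1: [0, 0, 0]
R3 ← R3 − (21/23)·R1: [0, 0, 0]
R4 ← R4 − (10/23)·R1: [0, 0, 0]
1 nonzero row, so rank(TM) = 1.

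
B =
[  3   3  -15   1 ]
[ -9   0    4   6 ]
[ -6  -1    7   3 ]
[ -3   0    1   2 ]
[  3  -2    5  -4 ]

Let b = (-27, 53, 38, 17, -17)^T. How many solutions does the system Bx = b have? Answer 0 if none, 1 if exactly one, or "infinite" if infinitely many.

infinite

Row reduce the augmented matrix [B | b].
R2 ← R2 + (3)·R1: [0, 9, -41, 9, -28]
R3 ← R3 + (2)·R1: [0, 5, -23, 5, -16]
R4 ← R4 + R1: [0, 3, -14, 3, -10]
R5 ← R5 − R1: [0, -5, 20, -5, 10]
R3 ← R3 − (5/9)·R2: [0, 0, -2/9, 0, -4/9]
R4 ← R4 − (1/3)·R2: [0, 0, -1/3, 0, -2/3]
R5 ← R5 + (5/9)·R2: [0, 0, -25/9, 0, -50/9]
R4 ← R4 − (3/2)·R3: [0, 0, 0, 0, 0]
R5 ← R5 − (25/2)·R3: [0, 0, 0, 0, 0]
The echelon form has 3 nonzero rows, and every pivot lies in the first 4 columns, so rank(B) = rank([B|b]) = 3.
The system is consistent.
rank = 3 < 4 unknowns, so there are infinitely many solutions.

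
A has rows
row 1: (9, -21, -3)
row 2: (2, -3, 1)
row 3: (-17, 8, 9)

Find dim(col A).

Row reduce to echelon form.
R2 ← R2 − (2/9)·R1: [0, 5/3, 5/3]
R3 ← R3 + (17/9)·R1: [0, -95/3, 10/3]
R3 ← R3 + (19)·R2: [0, 0, 35]
Echelon form has 3 nonzero rows, so rank(A) = 3.
The column space has dimension equal to the rank: 3.

3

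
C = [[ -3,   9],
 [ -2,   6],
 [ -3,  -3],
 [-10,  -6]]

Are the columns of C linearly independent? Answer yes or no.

yes

Row reduce C to echelon form.
R2 ← R2 − (2/3)·R1: [0, 0]
R3 ← R3 − R1: [0, -12]
R4 ← R4 − (10/3)·R1: [0, -36]
Swap R2 ↔ R3
R4 ← R4 − (3)·R2: [0, 0]
2 pivots among 2 columns.
Every column is a pivot column, so the columns are linearly independent.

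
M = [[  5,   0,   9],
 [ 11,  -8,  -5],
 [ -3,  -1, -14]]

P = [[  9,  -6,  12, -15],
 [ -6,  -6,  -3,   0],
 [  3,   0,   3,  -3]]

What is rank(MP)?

First compute MP:
[[ 72, -30,  87, -102],
 [132, -18, 141, -150],
 [-63,  24, -75,  87]]
Now row reduce the product.
R2 ← R2 − (11/6)·R1: [0, 37, -37/2, 37]
R3 ← R3 + (7/8)·R1: [0, -9/4, 9/8, -9/4]
R3 ← R3 + (9/148)·R2: [0, 0, 0, 0]
2 nonzero rows, so rank(MP) = 2.

2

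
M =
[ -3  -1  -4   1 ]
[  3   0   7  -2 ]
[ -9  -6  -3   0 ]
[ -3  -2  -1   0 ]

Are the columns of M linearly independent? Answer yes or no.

no

Row reduce M to echelon form.
R2 ← R2 + R1: [0, -1, 3, -1]
R3 ← R3 − (3)·R1: [0, -3, 9, -3]
R4 ← R4 − R1: [0, -1, 3, -1]
R3 ← R3 − (3)·R2: [0, 0, 0, 0]
R4 ← R4 − R2: [0, 0, 0, 0]
2 pivots among 4 columns.
Only 2 < 4 pivot columns, so the columns are linearly dependent.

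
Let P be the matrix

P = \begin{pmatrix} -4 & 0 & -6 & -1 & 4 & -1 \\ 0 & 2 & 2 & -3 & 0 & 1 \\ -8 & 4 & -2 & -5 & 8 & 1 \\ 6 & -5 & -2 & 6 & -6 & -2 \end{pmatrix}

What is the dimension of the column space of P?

3

Row reduce to echelon form.
R3 ← R3 − (2)·R1: [0, 4, 10, -3, 0, 3]
R4 ← R4 + (3/2)·R1: [0, -5, -11, 9/2, 0, -7/2]
R3 ← R3 − (2)·R2: [0, 0, 6, 3, 0, 1]
R4 ← R4 + (5/2)·R2: [0, 0, -6, -3, 0, -1]
R4 ← R4 + R3: [0, 0, 0, 0, 0, 0]
Echelon form has 3 nonzero rows, so rank(P) = 3.
The column space has dimension equal to the rank: 3.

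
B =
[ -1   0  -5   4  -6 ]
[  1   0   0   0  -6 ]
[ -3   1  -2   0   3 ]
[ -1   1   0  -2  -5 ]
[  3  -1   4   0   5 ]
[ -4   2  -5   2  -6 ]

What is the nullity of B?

1

Row reduce to echelon form.
R2 ← R2 + R1: [0, 0, -5, 4, -12]
R3 ← R3 − (3)·R1: [0, 1, 13, -12, 21]
R4 ← R4 − R1: [0, 1, 5, -6, 1]
R5 ← R5 + (3)·R1: [0, -1, -11, 12, -13]
R6 ← R6 − (4)·R1: [0, 2, 15, -14, 18]
Swap R2 ↔ R3
R4 ← R4 − R2: [0, 0, -8, 6, -20]
R5 ← R5 + R2: [0, 0, 2, 0, 8]
R6 ← R6 − (2)·R2: [0, 0, -11, 10, -24]
R4 ← R4 − (8/5)·R3: [0, 0, 0, -2/5, -4/5]
R5 ← R5 + (2/5)·R3: [0, 0, 0, 8/5, 16/5]
R6 ← R6 − (11/5)·R3: [0, 0, 0, 6/5, 12/5]
R5 ← R5 + (4)·R4: [0, 0, 0, 0, 0]
R6 ← R6 + (3)·R4: [0, 0, 0, 0, 0]
4 nonzero rows, so rank(B) = 4.
B has 5 columns; by rank–nullity, nullity = 5 − 4 = 1.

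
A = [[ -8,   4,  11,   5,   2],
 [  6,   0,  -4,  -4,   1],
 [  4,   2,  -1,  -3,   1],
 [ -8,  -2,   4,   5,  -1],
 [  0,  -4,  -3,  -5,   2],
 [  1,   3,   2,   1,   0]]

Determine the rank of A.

Row reduce to echelon form.
R2 ← R2 + (3/4)·R1: [0, 3, 17/4, -1/4, 5/2]
R3 ← R3 + (1/2)·R1: [0, 4, 9/2, -1/2, 2]
R4 ← R4 − R1: [0, -6, -7, 0, -3]
R6 ← R6 + (1/8)·R1: [0, 7/2, 27/8, 13/8, 1/4]
R3 ← R3 − (4/3)·R2: [0, 0, -7/6, -1/6, -4/3]
R4 ← R4 + (2)·R2: [0, 0, 3/2, -1/2, 2]
R5 ← R5 + (4/3)·R2: [0, 0, 8/3, -16/3, 16/3]
R6 ← R6 − (7/6)·R2: [0, 0, -19/12, 23/12, -8/3]
R4 ← R4 + (9/7)·R3: [0, 0, 0, -5/7, 2/7]
R5 ← R5 + (16/7)·R3: [0, 0, 0, -40/7, 16/7]
R6 ← R6 − (19/14)·R3: [0, 0, 0, 15/7, -6/7]
R5 ← R5 − (8)·R4: [0, 0, 0, 0, 0]
R6 ← R6 + (3)·R4: [0, 0, 0, 0, 0]
Echelon form has 4 nonzero rows, so rank(A) = 4.

4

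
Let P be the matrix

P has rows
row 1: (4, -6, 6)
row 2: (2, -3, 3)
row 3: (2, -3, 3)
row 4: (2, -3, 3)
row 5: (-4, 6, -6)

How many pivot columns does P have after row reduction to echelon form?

Row reduce to echelon form.
R2 ← R2 − (1/2)·R1: [0, 0, 0]
R3 ← R3 − (1/2)·R1: [0, 0, 0]
R4 ← R4 − (1/2)·R1: [0, 0, 0]
R5 ← R5 + R1: [0, 0, 0]
Echelon form has 1 nonzero row, so rank(P) = 1.
Each nonzero row contributes one pivot column: 1 pivot columns.

1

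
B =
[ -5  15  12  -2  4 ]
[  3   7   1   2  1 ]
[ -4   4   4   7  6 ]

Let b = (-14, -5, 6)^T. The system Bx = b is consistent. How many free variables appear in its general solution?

2

Row reduce the augmented matrix [B | b].
R2 ← R2 + (3/5)·R1: [0, 16, 41/5, 4/5, 17/5, -67/5]
R3 ← R3 − (4/5)·R1: [0, -8, -28/5, 43/5, 14/5, 86/5]
R3 ← R3 + (1/2)·R2: [0, 0, -3/2, 9, 9/2, 21/2]
The echelon form has 3 nonzero rows, and every pivot lies in the first 5 columns, so rank(B) = rank([B|b]) = 3.
The system is consistent.
Free variables = (unknowns) − (rank) = 5 − 3 = 2.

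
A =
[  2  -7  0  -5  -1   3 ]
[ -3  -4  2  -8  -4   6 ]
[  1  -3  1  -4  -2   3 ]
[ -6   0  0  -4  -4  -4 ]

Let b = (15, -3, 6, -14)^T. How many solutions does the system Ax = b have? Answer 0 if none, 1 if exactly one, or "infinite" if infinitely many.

Row reduce the augmented matrix [A | b].
R2 ← R2 + (3/2)·R1: [0, -29/2, 2, -31/2, -11/2, 21/2, 39/2]
R3 ← R3 − (1/2)·R1: [0, 1/2, 1, -3/2, -3/2, 3/2, -3/2]
R4 ← R4 + (3)·R1: [0, -21, 0, -19, -7, 5, 31]
R3 ← R3 + (1/29)·R2: [0, 0, 31/29, -59/29, -49/29, 54/29, -24/29]
R4 ← R4 − (42/29)·R2: [0, 0, -84/29, 100/29, 28/29, -296/29, 80/29]
R4 ← R4 + (84/31)·R3: [0, 0, 0, -64/31, -112/31, -160/31, 16/31]
The echelon form has 4 nonzero rows, and every pivot lies in the first 6 columns, so rank(A) = rank([A|b]) = 4.
The system is consistent.
rank = 4 < 6 unknowns, so there are infinitely many solutions.

infinite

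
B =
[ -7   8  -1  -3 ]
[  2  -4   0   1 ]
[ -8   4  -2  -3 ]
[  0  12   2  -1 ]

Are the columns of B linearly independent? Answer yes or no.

Row reduce B to echelon form.
R2 ← R2 + (2/7)·R1: [0, -12/7, -2/7, 1/7]
R3 ← R3 − (8/7)·R1: [0, -36/7, -6/7, 3/7]
R3 ← R3 − (3)·R2: [0, 0, 0, 0]
R4 ← R4 + (7)·R2: [0, 0, 0, 0]
2 pivots among 4 columns.
Only 2 < 4 pivot columns, so the columns are linearly dependent.

no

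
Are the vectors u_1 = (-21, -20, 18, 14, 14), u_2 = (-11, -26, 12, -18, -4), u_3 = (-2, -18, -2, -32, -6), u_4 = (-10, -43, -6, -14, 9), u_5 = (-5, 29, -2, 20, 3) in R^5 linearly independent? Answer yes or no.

Form the matrix with these vectors as rows and row reduce.
R2 ← R2 − (11/21)·R1: [0, -326/21, 18/7, -76/3, -34/3]
R3 ← R3 − (2/21)·R1: [0, -338/21, -26/7, -100/3, -22/3]
R4 ← R4 − (10/21)·R1: [0, -703/21, -102/7, -62/3, 7/3]
R5 ← R5 − (5/21)·R1: [0, 709/21, -44/7, 50/3, -1/3]
R3 ← R3 − (169/163)·R2: [0, 0, -1040/163, -1152/163, 720/163]
R4 ← R4 − (703/326)·R2: [0, 0, -3279/163, 5536/163, 4364/163]
R5 ← R5 + (709/326)·R2: [0, 0, -113/163, -6264/163, -4072/163]
R4 ← R4 − (3279/1040)·R3: [0, 0, 0, 3656/65, 167/13]
R5 ← R5 − (113/1040)·R3: [0, 0, 0, -2448/65, -331/13]
R5 ← R5 + (306/457)·R4: [0, 0, 0, 0, -7705/457]
5 nonzero rows, so the 5 vectors span a space of dimension 5.
Since 5 = 5, the vectors are linearly independent.

yes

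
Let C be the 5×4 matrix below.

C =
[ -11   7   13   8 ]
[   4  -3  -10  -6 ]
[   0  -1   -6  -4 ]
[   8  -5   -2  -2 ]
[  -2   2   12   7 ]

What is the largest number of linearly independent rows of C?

3

Row reduce to echelon form.
R2 ← R2 + (4/11)·R1: [0, -5/11, -58/11, -34/11]
R4 ← R4 + (8/11)·R1: [0, 1/11, 82/11, 42/11]
R5 ← R5 − (2/11)·R1: [0, 8/11, 106/11, 61/11]
R3 ← R3 − (11/5)·R2: [0, 0, 28/5, 14/5]
R4 ← R4 + (1/5)·R2: [0, 0, 32/5, 16/5]
R5 ← R5 + (8/5)·R2: [0, 0, 6/5, 3/5]
R4 ← R4 − (8/7)·R3: [0, 0, 0, 0]
R5 ← R5 − (3/14)·R3: [0, 0, 0, 0]
Echelon form has 3 nonzero rows, so rank(C) = 3.
The rank gives the maximum number of linearly independent rows: 3.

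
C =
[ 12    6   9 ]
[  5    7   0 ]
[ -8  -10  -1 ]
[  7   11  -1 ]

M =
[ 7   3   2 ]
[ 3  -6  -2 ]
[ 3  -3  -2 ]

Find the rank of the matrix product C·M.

2

First compute CM:
[[129, -27,  -6],
 [ 56, -27,  -4],
 [-89,  39,   6],
 [ 79, -42,  -6]]
Now row reduce the product.
R2 ← R2 − (56/129)·R1: [0, -657/43, -60/43]
R3 ← R3 + (89/129)·R1: [0, 876/43, 80/43]
R4 ← R4 − (79/129)·R1: [0, -1095/43, -100/43]
R3 ← R3 + (4/3)·R2: [0, 0, 0]
R4 ← R4 − (5/3)·R2: [0, 0, 0]
2 nonzero rows, so rank(CM) = 2.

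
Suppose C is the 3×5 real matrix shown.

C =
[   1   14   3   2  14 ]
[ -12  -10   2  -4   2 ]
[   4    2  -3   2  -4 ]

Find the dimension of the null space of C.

2

Row reduce to echelon form.
R2 ← R2 + (12)·R1: [0, 158, 38, 20, 170]
R3 ← R3 − (4)·R1: [0, -54, -15, -6, -60]
R3 ← R3 + (27/79)·R2: [0, 0, -159/79, 66/79, -150/79]
3 nonzero rows, so rank(C) = 3.
C has 5 columns; by rank–nullity, nullity = 5 − 3 = 2.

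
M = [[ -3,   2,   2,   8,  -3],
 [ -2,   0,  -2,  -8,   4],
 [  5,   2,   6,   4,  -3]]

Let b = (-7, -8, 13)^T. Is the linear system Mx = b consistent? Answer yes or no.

Row reduce the augmented matrix [M | b].
R2 ← R2 − (2/3)·R1: [0, -4/3, -10/3, -40/3, 6, -10/3]
R3 ← R3 + (5/3)·R1: [0, 16/3, 28/3, 52/3, -8, 4/3]
R3 ← R3 + (4)·R2: [0, 0, -4, -36, 16, -12]
The echelon form has 3 nonzero rows, and every pivot lies in the first 5 columns, so rank(M) = rank([M|b]) = 3.
The system is consistent.

yes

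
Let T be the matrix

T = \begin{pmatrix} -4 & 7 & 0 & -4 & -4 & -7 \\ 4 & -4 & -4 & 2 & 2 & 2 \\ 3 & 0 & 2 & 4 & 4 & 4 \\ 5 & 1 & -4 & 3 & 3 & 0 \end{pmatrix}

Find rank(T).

3

Row reduce to echelon form.
R2 ← R2 + R1: [0, 3, -4, -2, -2, -5]
R3 ← R3 + (3/4)·R1: [0, 21/4, 2, 1, 1, -5/4]
R4 ← R4 + (5/4)·R1: [0, 39/4, -4, -2, -2, -35/4]
R3 ← R3 − (7/4)·R2: [0, 0, 9, 9/2, 9/2, 15/2]
R4 ← R4 − (13/4)·R2: [0, 0, 9, 9/2, 9/2, 15/2]
R4 ← R4 − R3: [0, 0, 0, 0, 0, 0]
Echelon form has 3 nonzero rows, so rank(T) = 3.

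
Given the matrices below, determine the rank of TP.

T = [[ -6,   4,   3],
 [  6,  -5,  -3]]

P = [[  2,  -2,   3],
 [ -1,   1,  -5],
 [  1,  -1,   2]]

First compute TP:
[[-13,  13, -32],
 [ 14, -14,  37]]
Now row reduce the product.
R2 ← R2 + (14/13)·R1: [0, 0, 33/13]
2 nonzero rows, so rank(TP) = 2.

2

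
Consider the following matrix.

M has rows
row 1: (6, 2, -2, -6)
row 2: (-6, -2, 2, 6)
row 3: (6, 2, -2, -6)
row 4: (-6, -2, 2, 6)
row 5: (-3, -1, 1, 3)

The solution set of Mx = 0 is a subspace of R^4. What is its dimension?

3

Row reduce to echelon form.
R2 ← R2 + R1: [0, 0, 0, 0]
R3 ← R3 − R1: [0, 0, 0, 0]
R4 ← R4 + R1: [0, 0, 0, 0]
R5 ← R5 + (1/2)·R1: [0, 0, 0, 0]
1 nonzero row, so rank(M) = 1.
M has 4 columns; by rank–nullity, nullity = 4 − 1 = 3.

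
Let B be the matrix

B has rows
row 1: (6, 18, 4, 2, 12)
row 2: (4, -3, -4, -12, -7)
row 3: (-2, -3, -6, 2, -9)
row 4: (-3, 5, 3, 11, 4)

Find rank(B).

4

Row reduce to echelon form.
R2 ← R2 − (2/3)·R1: [0, -15, -20/3, -40/3, -15]
R3 ← R3 + (1/3)·R1: [0, 3, -14/3, 8/3, -5]
R4 ← R4 + (1/2)·R1: [0, 14, 5, 12, 10]
R3 ← R3 + (1/5)·R2: [0, 0, -6, 0, -8]
R4 ← R4 + (14/15)·R2: [0, 0, -11/9, -4/9, -4]
R4 ← R4 − (11/54)·R3: [0, 0, 0, -4/9, -64/27]
Echelon form has 4 nonzero rows, so rank(B) = 4.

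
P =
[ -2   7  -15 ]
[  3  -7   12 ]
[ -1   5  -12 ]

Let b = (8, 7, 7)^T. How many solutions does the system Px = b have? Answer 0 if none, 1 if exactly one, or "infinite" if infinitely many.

0

Row reduce the augmented matrix [P | b].
R2 ← R2 + (3/2)·R1: [0, 7/2, -21/2, 19]
R3 ← R3 − (1/2)·R1: [0, 3/2, -9/2, 3]
R3 ← R3 − (3/7)·R2: [0, 0, 0, -36/7]
The echelon form has 3 nonzero rows; the last pivot sits in the augmented column, so rank(P) = 2 but rank([P|b]) = 3.
Since the ranks differ, the system is inconsistent.
It has no solutions.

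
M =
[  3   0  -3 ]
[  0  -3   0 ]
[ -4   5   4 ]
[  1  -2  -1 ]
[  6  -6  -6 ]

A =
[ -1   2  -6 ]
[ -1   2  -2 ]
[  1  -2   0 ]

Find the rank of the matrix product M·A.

2

First compute MA:
[[ -6,  12, -18],
 [  3,  -6,   6],
 [  3,  -6,  14],
 [  0,   0,  -2],
 [ -6,  12, -24]]
Now row reduce the product.
R2 ← R2 + (1/2)·R1: [0, 0, -3]
R3 ← R3 + (1/2)·R1: [0, 0, 5]
R5 ← R5 − R1: [0, 0, -6]
R3 ← R3 + (5/3)·R2: [0, 0, 0]
R4 ← R4 − (2/3)·R2: [0, 0, 0]
R5 ← R5 − (2)·R2: [0, 0, 0]
2 nonzero rows, so rank(MA) = 2.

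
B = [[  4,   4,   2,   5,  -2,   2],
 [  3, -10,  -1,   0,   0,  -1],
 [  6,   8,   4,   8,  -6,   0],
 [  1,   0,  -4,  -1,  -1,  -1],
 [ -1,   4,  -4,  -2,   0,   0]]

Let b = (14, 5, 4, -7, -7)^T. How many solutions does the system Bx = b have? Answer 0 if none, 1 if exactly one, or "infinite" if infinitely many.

Row reduce the augmented matrix [B | b].
R2 ← R2 − (3/4)·R1: [0, -13, -5/2, -15/4, 3/2, -5/2, -11/2]
R3 ← R3 − (3/2)·R1: [0, 2, 1, 1/2, -3, -3, -17]
R4 ← R4 − (1/4)·R1: [0, -1, -9/2, -9/4, -1/2, -3/2, -21/2]
R5 ← R5 + (1/4)·R1: [0, 5, -7/2, -3/4, -1/2, 1/2, -7/2]
R3 ← R3 + (2/13)·R2: [0, 0, 8/13, -1/13, -36/13, -44/13, -232/13]
R4 ← R4 − (1/13)·R2: [0, 0, -56/13, -51/26, -8/13, -17/13, -131/13]
R5 ← R5 + (5/13)·R2: [0, 0, -58/13, -57/26, 1/13, -6/13, -73/13]
R4 ← R4 + (7)·R3: [0, 0, 0, -5/2, -20, -25, -135]
R5 ← R5 + (29/4)·R3: [0, 0, 0, -11/4, -20, -25, -135]
R5 ← R5 − (11/10)·R4: [0, 0, 0, 0, 2, 5/2, 27/2]
The echelon form has 5 nonzero rows, and every pivot lies in the first 6 columns, so rank(B) = rank([B|b]) = 5.
The system is consistent.
rank = 5 < 6 unknowns, so there are infinitely many solutions.

infinite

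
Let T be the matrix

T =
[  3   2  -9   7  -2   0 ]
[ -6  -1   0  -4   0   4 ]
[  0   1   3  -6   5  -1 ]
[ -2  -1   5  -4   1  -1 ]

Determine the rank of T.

Row reduce to echelon form.
R2 ← R2 + (2)·R1: [0, 3, -18, 10, -4, 4]
R4 ← R4 + (2/3)·R1: [0, 1/3, -1, 2/3, -1/3, -1]
R3 ← R3 − (1/3)·R2: [0, 0, 9, -28/3, 19/3, -7/3]
R4 ← R4 − (1/9)·R2: [0, 0, 1, -4/9, 1/9, -13/9]
R4 ← R4 − (1/9)·R3: [0, 0, 0, 16/27, -16/27, -32/27]
Echelon form has 4 nonzero rows, so rank(T) = 4.

4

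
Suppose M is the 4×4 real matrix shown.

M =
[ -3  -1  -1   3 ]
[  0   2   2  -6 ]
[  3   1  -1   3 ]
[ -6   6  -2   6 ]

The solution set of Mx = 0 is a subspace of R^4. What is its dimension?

Row reduce to echelon form.
R3 ← R3 + R1: [0, 0, -2, 6]
R4 ← R4 − (2)·R1: [0, 8, 0, 0]
R4 ← R4 − (4)·R2: [0, 0, -8, 24]
R4 ← R4 − (4)·R3: [0, 0, 0, 0]
3 nonzero rows, so rank(M) = 3.
M has 4 columns; by rank–nullity, nullity = 4 − 3 = 1.

1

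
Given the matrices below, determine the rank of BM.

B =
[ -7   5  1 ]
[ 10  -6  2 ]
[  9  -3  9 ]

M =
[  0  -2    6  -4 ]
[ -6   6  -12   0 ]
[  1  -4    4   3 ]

2

First compute BM:
[[-29,  40, -98,  31],
 [ 38, -64, 140, -34],
 [ 27, -72, 126,  -9]]
Now row reduce the product.
R2 ← R2 + (38/29)·R1: [0, -336/29, 336/29, 192/29]
R3 ← R3 + (27/29)·R1: [0, -1008/29, 1008/29, 576/29]
R3 ← R3 − (3)·R2: [0, 0, 0, 0]
2 nonzero rows, so rank(BM) = 2.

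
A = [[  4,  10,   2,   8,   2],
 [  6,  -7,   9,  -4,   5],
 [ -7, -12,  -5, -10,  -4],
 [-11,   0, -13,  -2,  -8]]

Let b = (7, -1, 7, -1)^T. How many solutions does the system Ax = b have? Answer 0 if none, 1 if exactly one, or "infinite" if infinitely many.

Row reduce the augmented matrix [A | b].
R2 ← R2 − (3/2)·R1: [0, -22, 6, -16, 2, -23/2]
R3 ← R3 + (7/4)·R1: [0, 11/2, -3/2, 4, -1/2, 77/4]
R4 ← R4 + (11/4)·R1: [0, 55/2, -15/2, 20, -5/2, 73/4]
R3 ← R3 + (1/4)·R2: [0, 0, 0, 0, 0, 131/8]
R4 ← R4 + (5/4)·R2: [0, 0, 0, 0, 0, 31/8]
R4 ← R4 − (31/131)·R3: [0, 0, 0, 0, 0, 0]
The echelon form has 3 nonzero rows; the last pivot sits in the augmented column, so rank(A) = 2 but rank([A|b]) = 3.
Since the ranks differ, the system is inconsistent.
It has no solutions.

0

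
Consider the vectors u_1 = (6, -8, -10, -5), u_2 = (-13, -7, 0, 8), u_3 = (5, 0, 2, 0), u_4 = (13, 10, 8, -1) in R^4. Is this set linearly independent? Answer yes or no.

yes

Form the matrix with these vectors as rows and row reduce.
R2 ← R2 + (13/6)·R1: [0, -73/3, -65/3, -17/6]
R3 ← R3 − (5/6)·R1: [0, 20/3, 31/3, 25/6]
R4 ← R4 − (13/6)·R1: [0, 82/3, 89/3, 59/6]
R3 ← R3 + (20/73)·R2: [0, 0, 321/73, 495/146]
R4 ← R4 + (82/73)·R2: [0, 0, 389/73, 971/146]
R4 ← R4 − (389/321)·R3: [0, 0, 0, 272/107]
4 nonzero rows, so the 4 vectors span a space of dimension 4.
Since 4 = 4, the vectors are linearly independent.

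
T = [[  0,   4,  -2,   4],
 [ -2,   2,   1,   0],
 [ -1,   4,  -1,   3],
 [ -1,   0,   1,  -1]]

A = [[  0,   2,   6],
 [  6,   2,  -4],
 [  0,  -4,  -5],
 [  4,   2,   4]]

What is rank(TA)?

First compute TA:
[[ 40,  24,  10],
 [ 12,  -4, -25],
 [ 36,  16,  -5],
 [ -4,  -8, -15]]
Now row reduce the product.
R2 ← R2 − (3/10)·R1: [0, -56/5, -28]
R3 ← R3 − (9/10)·R1: [0, -28/5, -14]
R4 ← R4 + (1/10)·R1: [0, -28/5, -14]
R3 ← R3 − (1/2)·R2: [0, 0, 0]
R4 ← R4 − (1/2)·R2: [0, 0, 0]
2 nonzero rows, so rank(TA) = 2.

2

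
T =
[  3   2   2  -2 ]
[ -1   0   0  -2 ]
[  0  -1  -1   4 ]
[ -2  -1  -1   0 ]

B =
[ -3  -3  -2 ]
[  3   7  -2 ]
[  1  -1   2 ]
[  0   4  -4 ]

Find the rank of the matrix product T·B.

2

First compute TB:
[[ -1,  -5,   2],
 [  3,  -5,  10],
 [ -4,  10, -16],
 [  2,   0,   4]]
Now row reduce the product.
R2 ← R2 + (3)·R1: [0, -20, 16]
R3 ← R3 − (4)·R1: [0, 30, -24]
R4 ← R4 + (2)·R1: [0, -10, 8]
R3 ← R3 + (3/2)·R2: [0, 0, 0]
R4 ← R4 − (1/2)·R2: [0, 0, 0]
2 nonzero rows, so rank(TB) = 2.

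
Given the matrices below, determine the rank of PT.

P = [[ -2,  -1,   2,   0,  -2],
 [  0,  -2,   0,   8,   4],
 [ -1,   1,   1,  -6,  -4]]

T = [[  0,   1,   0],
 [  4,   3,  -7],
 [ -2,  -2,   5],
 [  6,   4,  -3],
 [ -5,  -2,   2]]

2

First compute PT:
[[  2,  -5,  13],
 [ 20,  18,  -2],
 [-14, -16,   8]]
Now row reduce the product.
R2 ← R2 − (10)·R1: [0, 68, -132]
R3 ← R3 + (7)·R1: [0, -51, 99]
R3 ← R3 + (3/4)·R2: [0, 0, 0]
2 nonzero rows, so rank(PT) = 2.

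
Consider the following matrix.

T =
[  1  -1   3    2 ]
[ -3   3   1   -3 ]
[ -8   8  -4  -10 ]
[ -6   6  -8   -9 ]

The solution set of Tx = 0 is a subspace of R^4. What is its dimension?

Row reduce to echelon form.
R2 ← R2 + (3)·R1: [0, 0, 10, 3]
R3 ← R3 + (8)·R1: [0, 0, 20, 6]
R4 ← R4 + (6)·R1: [0, 0, 10, 3]
R3 ← R3 − (2)·R2: [0, 0, 0, 0]
R4 ← R4 − R2: [0, 0, 0, 0]
2 nonzero rows, so rank(T) = 2.
T has 4 columns; by rank–nullity, nullity = 4 − 2 = 2.

2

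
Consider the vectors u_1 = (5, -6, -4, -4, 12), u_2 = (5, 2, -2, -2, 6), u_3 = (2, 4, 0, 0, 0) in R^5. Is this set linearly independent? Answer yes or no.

no

Form the matrix with these vectors as rows and row reduce.
R2 ← R2 − R1: [0, 8, 2, 2, -6]
R3 ← R3 − (2/5)·R1: [0, 32/5, 8/5, 8/5, -24/5]
R3 ← R3 − (4/5)·R2: [0, 0, 0, 0, 0]
2 nonzero rows, so the 3 vectors span a space of dimension 2.
Since 2 < 3, the vectors are linearly dependent.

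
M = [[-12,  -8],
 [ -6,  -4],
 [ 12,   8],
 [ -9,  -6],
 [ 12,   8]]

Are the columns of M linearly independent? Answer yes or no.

Row reduce M to echelon form.
R2 ← R2 − (1/2)·R1: [0, 0]
R3 ← R3 + R1: [0, 0]
R4 ← R4 − (3/4)·R1: [0, 0]
R5 ← R5 + R1: [0, 0]
1 pivot among 2 columns.
Only 1 < 2 pivot columns, so the columns are linearly dependent.

no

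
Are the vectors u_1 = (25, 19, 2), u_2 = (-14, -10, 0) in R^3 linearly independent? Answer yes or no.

yes

Form the matrix with these vectors as rows and row reduce.
R2 ← R2 + (14/25)·R1: [0, 16/25, 28/25]
2 nonzero rows, so the 2 vectors span a space of dimension 2.
Since 2 = 2, the vectors are linearly independent.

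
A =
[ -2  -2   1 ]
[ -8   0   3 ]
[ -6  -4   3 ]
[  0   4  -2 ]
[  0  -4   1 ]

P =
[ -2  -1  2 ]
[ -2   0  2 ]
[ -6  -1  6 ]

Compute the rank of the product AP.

First compute AP:
[[  2,   1,  -2],
 [ -2,   5,   2],
 [  2,   3,  -2],
 [  4,   2,  -4],
 [  2,  -1,  -2]]
Now row reduce the product.
R2 ← R2 + R1: [0, 6, 0]
R3 ← R3 − R1: [0, 2, 0]
R4 ← R4 − (2)·R1: [0, 0, 0]
R5 ← R5 − R1: [0, -2, 0]
R3 ← R3 − (1/3)·R2: [0, 0, 0]
R5 ← R5 + (1/3)·R2: [0, 0, 0]
2 nonzero rows, so rank(AP) = 2.

2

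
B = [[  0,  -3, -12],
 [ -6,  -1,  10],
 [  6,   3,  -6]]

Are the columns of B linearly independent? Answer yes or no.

yes

Row reduce B to echelon form.
Swap R1 ↔ R2
R3 ← R3 + R1: [0, 2, 4]
R3 ← R3 + (2/3)·R2: [0, 0, -4]
3 pivots among 3 columns.
Every column is a pivot column, so the columns are linearly independent.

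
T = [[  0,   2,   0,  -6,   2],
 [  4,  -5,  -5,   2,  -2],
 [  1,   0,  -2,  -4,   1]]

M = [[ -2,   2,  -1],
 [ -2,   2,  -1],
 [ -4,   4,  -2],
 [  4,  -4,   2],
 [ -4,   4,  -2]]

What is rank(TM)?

1

First compute TM:
[[-36,  36, -18],
 [ 38, -38,  19],
 [-14,  14,  -7]]
Now row reduce the product.
R2 ← R2 + (19/18)·R1: [0, 0, 0]
R3 ← R3 − (7/18)·R1: [0, 0, 0]
1 nonzero row, so rank(TM) = 1.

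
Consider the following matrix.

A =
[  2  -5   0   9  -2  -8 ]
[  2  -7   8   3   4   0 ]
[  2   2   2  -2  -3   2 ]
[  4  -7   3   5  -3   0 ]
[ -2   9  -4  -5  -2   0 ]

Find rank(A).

Row reduce to echelon form.
R2 ← R2 − R1: [0, -2, 8, -6, 6, 8]
R3 ← R3 − R1: [0, 7, 2, -11, -1, 10]
R4 ← R4 − (2)·R1: [0, 3, 3, -13, 1, 16]
R5 ← R5 + R1: [0, 4, -4, 4, -4, -8]
R3 ← R3 + (7/2)·R2: [0, 0, 30, -32, 20, 38]
R4 ← R4 + (3/2)·R2: [0, 0, 15, -22, 10, 28]
R5 ← R5 + (2)·R2: [0, 0, 12, -8, 8, 8]
R4 ← R4 − (1/2)·R3: [0, 0, 0, -6, 0, 9]
R5 ← R5 − (2/5)·R3: [0, 0, 0, 24/5, 0, -36/5]
R5 ← R5 + (4/5)·R4: [0, 0, 0, 0, 0, 0]
Echelon form has 4 nonzero rows, so rank(A) = 4.

4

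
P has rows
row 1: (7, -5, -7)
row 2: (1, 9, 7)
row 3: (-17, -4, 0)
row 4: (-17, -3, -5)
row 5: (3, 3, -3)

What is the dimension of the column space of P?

3

Row reduce to echelon form.
R2 ← R2 − (1/7)·R1: [0, 68/7, 8]
R3 ← R3 + (17/7)·R1: [0, -113/7, -17]
R4 ← R4 + (17/7)·R1: [0, -106/7, -22]
R5 ← R5 − (3/7)·R1: [0, 36/7, 0]
R3 ← R3 + (113/68)·R2: [0, 0, -63/17]
R4 ← R4 + (53/34)·R2: [0, 0, -162/17]
R5 ← R5 − (9/17)·R2: [0, 0, -72/17]
R4 ← R4 − (18/7)·R3: [0, 0, 0]
R5 ← R5 − (8/7)·R3: [0, 0, 0]
Echelon form has 3 nonzero rows, so rank(P) = 3.
The column space has dimension equal to the rank: 3.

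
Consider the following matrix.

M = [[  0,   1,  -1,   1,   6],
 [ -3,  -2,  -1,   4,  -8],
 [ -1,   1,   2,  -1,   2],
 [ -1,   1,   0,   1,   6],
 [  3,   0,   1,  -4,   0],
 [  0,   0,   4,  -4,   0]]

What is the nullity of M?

1

Row reduce to echelon form.
Swap R1 ↔ R2
R3 ← R3 − (1/3)·R1: [0, 5/3, 7/3, -7/3, 14/3]
R4 ← R4 − (1/3)·R1: [0, 5/3, 1/3, -1/3, 26/3]
R5 ← R5 + R1: [0, -2, 0, 0, -8]
R3 ← R3 − (5/3)·R2: [0, 0, 4, -4, -16/3]
R4 ← R4 − (5/3)·R2: [0, 0, 2, -2, -4/3]
R5 ← R5 + (2)·R2: [0, 0, -2, 2, 4]
R4 ← R4 − (1/2)·R3: [0, 0, 0, 0, 4/3]
R5 ← R5 + (1/2)·R3: [0, 0, 0, 0, 4/3]
R6 ← R6 − R3: [0, 0, 0, 0, 16/3]
R5 ← R5 − R4: [0, 0, 0, 0, 0]
R6 ← R6 − (4)·R4: [0, 0, 0, 0, 0]
4 nonzero rows, so rank(M) = 4.
M has 5 columns; by rank–nullity, nullity = 5 − 4 = 1.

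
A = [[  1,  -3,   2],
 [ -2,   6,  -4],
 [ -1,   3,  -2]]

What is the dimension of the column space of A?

Row reduce to echelon form.
R2 ← R2 + (2)·R1: [0, 0, 0]
R3 ← R3 + R1: [0, 0, 0]
Echelon form has 1 nonzero row, so rank(A) = 1.
The column space has dimension equal to the rank: 1.

1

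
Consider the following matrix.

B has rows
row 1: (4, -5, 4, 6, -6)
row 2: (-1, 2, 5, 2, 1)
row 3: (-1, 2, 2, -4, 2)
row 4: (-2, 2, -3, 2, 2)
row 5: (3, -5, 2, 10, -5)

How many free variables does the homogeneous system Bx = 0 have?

1

Row reduce to echelon form.
R2 ← R2 + (1/4)·R1: [0, 3/4, 6, 7/2, -1/2]
R3 ← R3 + (1/4)·R1: [0, 3/4, 3, -5/2, 1/2]
R4 ← R4 + (1/2)·R1: [0, -1/2, -1, 5, -1]
R5 ← R5 − (3/4)·R1: [0, -5/4, -1, 11/2, -1/2]
R3 ← R3 − R2: [0, 0, -3, -6, 1]
R4 ← R4 + (2/3)·R2: [0, 0, 3, 22/3, -4/3]
R5 ← R5 + (5/3)·R2: [0, 0, 9, 34/3, -4/3]
R4 ← R4 + R3: [0, 0, 0, 4/3, -1/3]
R5 ← R5 + (3)·R3: [0, 0, 0, -20/3, 5/3]
R5 ← R5 + (5)·R4: [0, 0, 0, 0, 0]
4 nonzero rows, so rank(B) = 4.
B has 5 columns; by rank–nullity, nullity = 5 − 4 = 1.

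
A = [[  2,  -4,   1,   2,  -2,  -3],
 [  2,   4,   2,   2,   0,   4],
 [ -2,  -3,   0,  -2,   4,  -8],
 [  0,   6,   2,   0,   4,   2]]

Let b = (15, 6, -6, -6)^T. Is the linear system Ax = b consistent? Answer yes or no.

Row reduce the augmented matrix [A | b].
R2 ← R2 − R1: [0, 8, 1, 0, 2, 7, -9]
R3 ← R3 + R1: [0, -7, 1, 0, 2, -11, 9]
R3 ← R3 + (7/8)·R2: [0, 0, 15/8, 0, 15/4, -39/8, 9/8]
R4 ← R4 − (3/4)·R2: [0, 0, 5/4, 0, 5/2, -13/4, 3/4]
R4 ← R4 − (2/3)·R3: [0, 0, 0, 0, 0, 0, 0]
The echelon form has 3 nonzero rows, and every pivot lies in the first 6 columns, so rank(A) = rank([A|b]) = 3.
The system is consistent.

yes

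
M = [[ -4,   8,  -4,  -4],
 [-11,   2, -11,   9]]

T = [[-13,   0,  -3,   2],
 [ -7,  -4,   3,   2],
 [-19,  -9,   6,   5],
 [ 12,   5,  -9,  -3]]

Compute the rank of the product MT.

2

First compute MT:
[[ 24, -16,  48,   0],
 [446, 136, -108, -100]]
Now row reduce the product.
R2 ← R2 − (223/12)·R1: [0, 1300/3, -1000, -100]
2 nonzero rows, so rank(MT) = 2.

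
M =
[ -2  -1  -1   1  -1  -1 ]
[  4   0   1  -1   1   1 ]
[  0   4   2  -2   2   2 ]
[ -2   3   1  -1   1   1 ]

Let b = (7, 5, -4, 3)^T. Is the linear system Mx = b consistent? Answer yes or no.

no

Row reduce the augmented matrix [M | b].
R2 ← R2 + (2)·R1: [0, -2, -1, 1, -1, -1, 19]
R4 ← R4 − R1: [0, 4, 2, -2, 2, 2, -4]
R3 ← R3 + (2)·R2: [0, 0, 0, 0, 0, 0, 34]
R4 ← R4 + (2)·R2: [0, 0, 0, 0, 0, 0, 34]
R4 ← R4 − R3: [0, 0, 0, 0, 0, 0, 0]
The echelon form has 3 nonzero rows; the last pivot sits in the augmented column, so rank(M) = 2 but rank([M|b]) = 3.
Since the ranks differ, the system is inconsistent.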